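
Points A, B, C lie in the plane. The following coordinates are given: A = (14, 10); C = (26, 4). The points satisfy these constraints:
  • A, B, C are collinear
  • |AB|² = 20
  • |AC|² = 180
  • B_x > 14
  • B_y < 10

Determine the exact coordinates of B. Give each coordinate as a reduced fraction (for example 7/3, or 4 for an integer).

1. B_x = 18  [[A, B, C are collinear ⇒ -6x-12y+204=0] ∩ [|B−(14, 10)|²=20]]
2. B_y = 8  [[A, B, C are collinear ⇒ -6x-12y+204=0] ∩ [|B−(14, 10)|²=20]]
   so B = (18, 8)

B = (18, 8)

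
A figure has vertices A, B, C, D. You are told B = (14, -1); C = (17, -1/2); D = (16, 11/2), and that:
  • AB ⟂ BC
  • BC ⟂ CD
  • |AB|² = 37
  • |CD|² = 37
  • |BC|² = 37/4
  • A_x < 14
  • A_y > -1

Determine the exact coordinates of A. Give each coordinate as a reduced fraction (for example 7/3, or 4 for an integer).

A = (13, 5)

1. A_x = 13  [[AB ⟂ BC ⇒ -3x-1/2y+83/2=0] ∩ [|A−(14, -1)|²=37]]
2. A_y = 5  [[AB ⟂ BC ⇒ -3x-1/2y+83/2=0] ∩ [|A−(14, -1)|²=37]]
   so A = (13, 5)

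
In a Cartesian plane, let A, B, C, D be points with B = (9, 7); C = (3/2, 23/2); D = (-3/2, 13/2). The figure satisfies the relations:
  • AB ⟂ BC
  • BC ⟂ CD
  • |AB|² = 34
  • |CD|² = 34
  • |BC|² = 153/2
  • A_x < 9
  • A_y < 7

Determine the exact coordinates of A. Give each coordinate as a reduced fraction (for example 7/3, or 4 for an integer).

A = (6, 2)

1. A_x = 6  [[AB ⟂ BC ⇒ 15/2x-9/2y-36=0] ∩ [|A−(9, 7)|²=34]]
2. A_y = 2  [[AB ⟂ BC ⇒ 15/2x-9/2y-36=0] ∩ [|A−(9, 7)|²=34]]
   so A = (6, 2)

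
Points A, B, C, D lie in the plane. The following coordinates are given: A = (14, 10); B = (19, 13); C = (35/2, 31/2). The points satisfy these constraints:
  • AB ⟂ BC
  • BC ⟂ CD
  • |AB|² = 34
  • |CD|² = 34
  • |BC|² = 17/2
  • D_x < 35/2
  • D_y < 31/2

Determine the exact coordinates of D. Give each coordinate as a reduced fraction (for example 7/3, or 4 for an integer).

1. D_x = 25/2  [[BC ⟂ CD ⇒ -3/2x+5/2y-25/2=0] ∩ [|D−(35/2, 31/2)|²=34]]
2. D_y = 25/2  [[BC ⟂ CD ⇒ -3/2x+5/2y-25/2=0] ∩ [|D−(35/2, 31/2)|²=34]]
   so D = (25/2, 25/2)

D = (25/2, 25/2)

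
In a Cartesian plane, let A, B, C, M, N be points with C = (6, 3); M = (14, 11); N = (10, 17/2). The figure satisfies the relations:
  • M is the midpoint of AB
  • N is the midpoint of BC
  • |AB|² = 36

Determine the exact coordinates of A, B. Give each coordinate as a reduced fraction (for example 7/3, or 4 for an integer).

1. B_x = 14  [B = 2·N−C = 2·(10, 17/2)−(6, 3)]
2. B_y = 14  [B = 2·N−C = 2·(10, 17/2)−(6, 3)]
   so B = (14, 14)
3. A_x = 14  [A = 2·M−B = 2·(14, 11)−(14, 14)]
4. A_y = 8  [A = 2·M−B = 2·(14, 11)−(14, 14)]
   so A = (14, 8)

A = (14, 8)
B = (14, 14)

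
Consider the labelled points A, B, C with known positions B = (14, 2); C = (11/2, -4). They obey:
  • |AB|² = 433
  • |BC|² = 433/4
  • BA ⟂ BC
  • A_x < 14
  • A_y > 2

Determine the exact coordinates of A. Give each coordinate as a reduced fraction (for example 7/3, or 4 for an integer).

A = (2, 19)

1. A_x = 2  [[BA ⟂ BC ⇒ -17/2x-6y+131=0] ∩ [|A−(14, 2)|²=433]]
2. A_y = 19  [[BA ⟂ BC ⇒ -17/2x-6y+131=0] ∩ [|A−(14, 2)|²=433]]
   so A = (2, 19)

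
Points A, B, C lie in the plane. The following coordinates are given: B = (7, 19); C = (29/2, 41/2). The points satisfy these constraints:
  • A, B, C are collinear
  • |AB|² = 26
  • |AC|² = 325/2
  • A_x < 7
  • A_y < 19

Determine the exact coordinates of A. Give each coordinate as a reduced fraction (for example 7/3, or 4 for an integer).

A = (2, 18)

1. A_x = 2  [[A, B, C are collinear ⇒ -3/2x+15/2y-132=0] ∩ [|A−(7, 19)|²=26]]
2. A_y = 18  [[A, B, C are collinear ⇒ -3/2x+15/2y-132=0] ∩ [|A−(7, 19)|²=26]]
   so A = (2, 18)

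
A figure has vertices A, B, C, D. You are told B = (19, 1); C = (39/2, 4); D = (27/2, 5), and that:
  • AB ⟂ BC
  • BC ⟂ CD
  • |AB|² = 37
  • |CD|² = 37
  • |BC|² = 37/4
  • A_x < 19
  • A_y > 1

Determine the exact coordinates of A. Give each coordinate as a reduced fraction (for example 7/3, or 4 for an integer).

1. A_x = 13  [[AB ⟂ BC ⇒ -1/2x-3y+25/2=0] ∩ [|A−(19, 1)|²=37]]
2. A_y = 2  [[AB ⟂ BC ⇒ -1/2x-3y+25/2=0] ∩ [|A−(19, 1)|²=37]]
   so A = (13, 2)

A = (13, 2)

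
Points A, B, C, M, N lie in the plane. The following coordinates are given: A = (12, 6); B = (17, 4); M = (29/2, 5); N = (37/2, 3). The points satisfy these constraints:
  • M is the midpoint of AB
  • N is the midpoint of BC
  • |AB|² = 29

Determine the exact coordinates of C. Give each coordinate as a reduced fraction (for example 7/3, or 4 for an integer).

1. C_x = 20  [C = 2·N−B = 2·(37/2, 3)−(17, 4)]
2. C_y = 2  [C = 2·N−B = 2·(37/2, 3)−(17, 4)]
   so C = (20, 2)

C = (20, 2)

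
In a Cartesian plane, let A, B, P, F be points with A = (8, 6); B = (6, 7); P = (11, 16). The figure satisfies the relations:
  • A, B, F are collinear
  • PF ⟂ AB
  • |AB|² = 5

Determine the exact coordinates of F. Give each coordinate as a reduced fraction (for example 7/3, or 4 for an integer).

F = (32/5, 34/5)

1. F_x = 32/5  [[A, B, F are collinear ⇒ -1x-2y+20=0] ∩ [PF ⟂ AB ⇒ -2x+1y+6=0]]
2. F_y = 34/5  [[A, B, F are collinear ⇒ -1x-2y+20=0] ∩ [PF ⟂ AB ⇒ -2x+1y+6=0]]
   so F = (32/5, 34/5)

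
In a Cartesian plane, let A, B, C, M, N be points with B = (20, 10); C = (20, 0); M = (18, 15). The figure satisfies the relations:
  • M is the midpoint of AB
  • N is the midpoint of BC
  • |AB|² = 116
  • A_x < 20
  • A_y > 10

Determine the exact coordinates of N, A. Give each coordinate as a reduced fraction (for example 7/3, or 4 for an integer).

N = (20, 5)
A = (16, 20)

1. A_x = 16  [A = 2·M−B = 2·(18, 15)−(20, 10)]
2. A_y = 20  [A = 2·M−B = 2·(18, 15)−(20, 10)]
   so A = (16, 20)
3. N_x = 20  [2·N = B+C = (20, 10)+(20, 0)]
4. N_y = 5  [2·N = B+C = (20, 10)+(20, 0)]
   so N = (20, 5)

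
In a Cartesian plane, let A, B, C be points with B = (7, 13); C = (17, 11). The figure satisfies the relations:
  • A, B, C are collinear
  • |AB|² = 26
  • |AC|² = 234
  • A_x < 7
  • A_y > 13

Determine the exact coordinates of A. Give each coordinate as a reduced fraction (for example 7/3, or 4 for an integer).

1. A_x = 2  [[A, B, C are collinear ⇒ 2x+10y-144=0] ∩ [|A−(7, 13)|²=26]]
2. A_y = 14  [[A, B, C are collinear ⇒ 2x+10y-144=0] ∩ [|A−(7, 13)|²=26]]
   so A = (2, 14)

A = (2, 14)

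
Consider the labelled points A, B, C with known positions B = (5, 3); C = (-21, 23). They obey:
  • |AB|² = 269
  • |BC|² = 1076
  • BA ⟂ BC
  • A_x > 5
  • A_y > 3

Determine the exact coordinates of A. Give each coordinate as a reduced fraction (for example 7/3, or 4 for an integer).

A = (15, 16)

1. A_x = 15  [[BA ⟂ BC ⇒ -26x+20y+70=0] ∩ [|A−(5, 3)|²=269]]
2. A_y = 16  [[BA ⟂ BC ⇒ -26x+20y+70=0] ∩ [|A−(5, 3)|²=269]]
   so A = (15, 16)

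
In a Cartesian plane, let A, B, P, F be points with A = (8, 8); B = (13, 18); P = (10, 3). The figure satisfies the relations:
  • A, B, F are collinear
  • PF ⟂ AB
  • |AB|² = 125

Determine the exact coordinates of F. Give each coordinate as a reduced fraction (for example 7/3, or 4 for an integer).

F = (32/5, 24/5)

1. F_x = 32/5  [[A, B, F are collinear ⇒ -10x+5y+40=0] ∩ [PF ⟂ AB ⇒ 5x+10y-80=0]]
2. F_y = 24/5  [[A, B, F are collinear ⇒ -10x+5y+40=0] ∩ [PF ⟂ AB ⇒ 5x+10y-80=0]]
   so F = (32/5, 24/5)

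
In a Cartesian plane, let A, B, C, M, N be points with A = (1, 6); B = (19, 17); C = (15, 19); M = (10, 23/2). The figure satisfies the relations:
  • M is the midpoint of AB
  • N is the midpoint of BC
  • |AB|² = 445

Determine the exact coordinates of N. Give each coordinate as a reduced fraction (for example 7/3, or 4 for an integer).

N = (17, 18)

1. N_x = 17  [2·N = B+C = (19, 17)+(15, 19)]
2. N_y = 18  [2·N = B+C = (19, 17)+(15, 19)]
   so N = (17, 18)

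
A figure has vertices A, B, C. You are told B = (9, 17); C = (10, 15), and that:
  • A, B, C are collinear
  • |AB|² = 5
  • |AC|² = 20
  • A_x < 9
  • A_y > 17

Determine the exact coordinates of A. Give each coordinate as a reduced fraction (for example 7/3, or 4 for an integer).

A = (8, 19)

1. A_x = 8  [[A, B, C are collinear ⇒ 2x+1y-35=0] ∩ [|A−(9, 17)|²=5]]
2. A_y = 19  [[A, B, C are collinear ⇒ 2x+1y-35=0] ∩ [|A−(9, 17)|²=5]]
   so A = (8, 19)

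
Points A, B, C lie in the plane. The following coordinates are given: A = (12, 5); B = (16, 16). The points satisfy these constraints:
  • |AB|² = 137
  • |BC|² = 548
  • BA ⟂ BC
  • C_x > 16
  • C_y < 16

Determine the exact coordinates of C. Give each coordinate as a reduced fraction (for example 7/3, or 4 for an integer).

C = (38, 8)

1. C_x = 38  [[BA ⟂ BC ⇒ -4x-11y+240=0] ∩ [|C−(16, 16)|²=548]]
2. C_y = 8  [[BA ⟂ BC ⇒ -4x-11y+240=0] ∩ [|C−(16, 16)|²=548]]
   so C = (38, 8)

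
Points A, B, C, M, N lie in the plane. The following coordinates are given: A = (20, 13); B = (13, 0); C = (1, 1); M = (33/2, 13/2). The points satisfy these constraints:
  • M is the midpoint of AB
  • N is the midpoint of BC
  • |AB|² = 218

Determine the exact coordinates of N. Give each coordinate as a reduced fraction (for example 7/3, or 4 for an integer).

N = (7, 1/2)

1. N_x = 7  [2·N = B+C = (13, 0)+(1, 1)]
2. N_y = 1/2  [2·N = B+C = (13, 0)+(1, 1)]
   so N = (7, 1/2)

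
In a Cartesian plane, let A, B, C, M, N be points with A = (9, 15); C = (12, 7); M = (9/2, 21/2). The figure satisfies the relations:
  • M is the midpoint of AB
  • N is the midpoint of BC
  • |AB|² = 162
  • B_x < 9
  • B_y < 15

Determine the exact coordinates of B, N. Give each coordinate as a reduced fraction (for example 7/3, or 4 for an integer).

1. B_x = 0  [B = 2·M−A = 2·(9/2, 21/2)−(9, 15)]
2. B_y = 6  [B = 2·M−A = 2·(9/2, 21/2)−(9, 15)]
   so B = (0, 6)
3. N_x = 6  [2·N = B+C = (0, 6)+(12, 7)]
4. N_y = 13/2  [2·N = B+C = (0, 6)+(12, 7)]
   so N = (6, 13/2)

B = (0, 6)
N = (6, 13/2)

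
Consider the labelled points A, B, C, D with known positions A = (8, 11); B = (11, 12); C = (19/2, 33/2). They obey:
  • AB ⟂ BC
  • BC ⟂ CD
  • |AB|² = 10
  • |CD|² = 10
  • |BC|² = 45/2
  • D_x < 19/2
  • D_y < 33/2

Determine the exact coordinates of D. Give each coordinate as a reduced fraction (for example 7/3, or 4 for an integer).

1. D_x = 13/2  [[BC ⟂ CD ⇒ -3/2x+9/2y-60=0] ∩ [|D−(19/2, 33/2)|²=10]]
2. D_y = 31/2  [[BC ⟂ CD ⇒ -3/2x+9/2y-60=0] ∩ [|D−(19/2, 33/2)|²=10]]
   so D = (13/2, 31/2)

D = (13/2, 31/2)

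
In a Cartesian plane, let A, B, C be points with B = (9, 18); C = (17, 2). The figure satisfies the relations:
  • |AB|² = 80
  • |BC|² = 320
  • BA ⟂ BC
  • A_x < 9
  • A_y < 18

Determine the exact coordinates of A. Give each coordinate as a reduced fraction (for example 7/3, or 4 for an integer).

1. A_x = 1  [[BA ⟂ BC ⇒ 8x-16y+216=0] ∩ [|A−(9, 18)|²=80]]
2. A_y = 14  [[BA ⟂ BC ⇒ 8x-16y+216=0] ∩ [|A−(9, 18)|²=80]]
   so A = (1, 14)

A = (1, 14)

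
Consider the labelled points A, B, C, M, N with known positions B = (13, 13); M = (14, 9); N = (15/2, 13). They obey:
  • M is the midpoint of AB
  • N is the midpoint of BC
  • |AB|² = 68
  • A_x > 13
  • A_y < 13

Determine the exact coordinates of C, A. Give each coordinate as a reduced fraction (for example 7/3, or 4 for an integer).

1. A_x = 15  [A = 2·M−B = 2·(14, 9)−(13, 13)]
2. A_y = 5  [A = 2·M−B = 2·(14, 9)−(13, 13)]
   so A = (15, 5)
3. C_x = 2  [C = 2·N−B = 2·(15/2, 13)−(13, 13)]
4. C_y = 13  [C = 2·N−B = 2·(15/2, 13)−(13, 13)]
   so C = (2, 13)

C = (2, 13)
A = (15, 5)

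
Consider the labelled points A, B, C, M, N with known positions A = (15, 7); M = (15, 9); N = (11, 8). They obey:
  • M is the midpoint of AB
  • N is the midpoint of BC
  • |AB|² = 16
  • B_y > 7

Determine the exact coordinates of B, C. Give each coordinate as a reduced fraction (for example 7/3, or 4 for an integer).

B = (15, 11)
C = (7, 5)

1. B_x = 15  [B = 2·M−A = 2·(15, 9)−(15, 7)]
2. B_y = 11  [B = 2·M−A = 2·(15, 9)−(15, 7)]
   so B = (15, 11)
3. C_x = 7  [C = 2·N−B = 2·(11, 8)−(15, 11)]
4. C_y = 5  [C = 2·N−B = 2·(11, 8)−(15, 11)]
   so C = (7, 5)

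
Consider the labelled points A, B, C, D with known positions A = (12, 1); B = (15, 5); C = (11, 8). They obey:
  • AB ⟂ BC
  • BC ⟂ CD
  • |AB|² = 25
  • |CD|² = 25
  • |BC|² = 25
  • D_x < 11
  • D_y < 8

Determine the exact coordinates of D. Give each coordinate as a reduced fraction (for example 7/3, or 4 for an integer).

D = (8, 4)

1. D_x = 8  [[BC ⟂ CD ⇒ -4x+3y+20=0] ∩ [|D−(11, 8)|²=25]]
2. D_y = 4  [[BC ⟂ CD ⇒ -4x+3y+20=0] ∩ [|D−(11, 8)|²=25]]
   so D = (8, 4)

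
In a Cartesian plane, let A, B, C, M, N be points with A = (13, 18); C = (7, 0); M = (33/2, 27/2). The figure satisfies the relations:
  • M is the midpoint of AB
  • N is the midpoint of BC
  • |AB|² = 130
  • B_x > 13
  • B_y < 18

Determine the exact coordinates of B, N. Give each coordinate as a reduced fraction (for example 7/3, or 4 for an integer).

B = (20, 9)
N = (27/2, 9/2)

1. B_x = 20  [B = 2·M−A = 2·(33/2, 27/2)−(13, 18)]
2. B_y = 9  [B = 2·M−A = 2·(33/2, 27/2)−(13, 18)]
   so B = (20, 9)
3. N_x = 27/2  [2·N = B+C = (20, 9)+(7, 0)]
4. N_y = 9/2  [2·N = B+C = (20, 9)+(7, 0)]
   so N = (27/2, 9/2)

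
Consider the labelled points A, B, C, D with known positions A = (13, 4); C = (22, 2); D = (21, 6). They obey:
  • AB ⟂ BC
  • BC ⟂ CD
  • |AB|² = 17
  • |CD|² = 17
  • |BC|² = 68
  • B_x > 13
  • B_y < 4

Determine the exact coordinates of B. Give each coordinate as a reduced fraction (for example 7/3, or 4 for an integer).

B = (14, 0)

1. B_x = 14  [[BC ⟂ CD ⇒ 1x-4y-14=0] ∩ [|B−(13, 4)|²=17]]
2. B_y = 0  [[BC ⟂ CD ⇒ 1x-4y-14=0] ∩ [|B−(13, 4)|²=17]]
   so B = (14, 0)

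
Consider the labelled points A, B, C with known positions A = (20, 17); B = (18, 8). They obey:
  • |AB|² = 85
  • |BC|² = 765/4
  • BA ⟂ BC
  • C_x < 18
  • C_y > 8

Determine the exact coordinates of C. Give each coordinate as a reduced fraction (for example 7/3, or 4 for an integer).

1. C_x = 9/2  [[BA ⟂ BC ⇒ 2x+9y-108=0] ∩ [|C−(18, 8)|²=765/4]]
2. C_y = 11  [[BA ⟂ BC ⇒ 2x+9y-108=0] ∩ [|C−(18, 8)|²=765/4]]
   so C = (9/2, 11)

C = (9/2, 11)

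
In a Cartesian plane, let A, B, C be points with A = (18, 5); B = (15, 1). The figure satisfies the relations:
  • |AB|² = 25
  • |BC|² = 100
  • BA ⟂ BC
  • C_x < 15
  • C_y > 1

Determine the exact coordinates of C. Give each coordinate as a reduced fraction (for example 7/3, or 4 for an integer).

1. C_x = 7  [[BA ⟂ BC ⇒ 3x+4y-49=0] ∩ [|C−(15, 1)|²=100]]
2. C_y = 7  [[BA ⟂ BC ⇒ 3x+4y-49=0] ∩ [|C−(15, 1)|²=100]]
   so C = (7, 7)

C = (7, 7)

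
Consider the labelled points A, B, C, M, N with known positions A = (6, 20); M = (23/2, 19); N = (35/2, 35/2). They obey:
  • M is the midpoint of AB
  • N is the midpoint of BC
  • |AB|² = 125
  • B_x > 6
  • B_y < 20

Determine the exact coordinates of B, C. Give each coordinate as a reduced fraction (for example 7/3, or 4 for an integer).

B = (17, 18)
C = (18, 17)

1. B_x = 17  [B = 2·M−A = 2·(23/2, 19)−(6, 20)]
2. B_y = 18  [B = 2·M−A = 2·(23/2, 19)−(6, 20)]
   so B = (17, 18)
3. C_x = 18  [C = 2·N−B = 2·(35/2, 35/2)−(17, 18)]
4. C_y = 17  [C = 2·N−B = 2·(35/2, 35/2)−(17, 18)]
   so C = (18, 17)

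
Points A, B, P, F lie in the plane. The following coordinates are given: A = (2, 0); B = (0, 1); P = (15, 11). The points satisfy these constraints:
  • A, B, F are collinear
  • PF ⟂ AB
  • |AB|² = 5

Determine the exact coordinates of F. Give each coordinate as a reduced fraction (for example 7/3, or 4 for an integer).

F = (8, -3)

1. F_x = 8  [[A, B, F are collinear ⇒ -1x-2y+2=0] ∩ [PF ⟂ AB ⇒ -2x+1y+19=0]]
2. F_y = -3  [[A, B, F are collinear ⇒ -1x-2y+2=0] ∩ [PF ⟂ AB ⇒ -2x+1y+19=0]]
   so F = (8, -3)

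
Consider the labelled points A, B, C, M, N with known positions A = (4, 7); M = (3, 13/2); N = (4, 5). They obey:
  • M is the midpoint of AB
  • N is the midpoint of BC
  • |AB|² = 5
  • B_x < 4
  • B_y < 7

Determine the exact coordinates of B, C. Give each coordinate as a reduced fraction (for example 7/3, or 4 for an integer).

B = (2, 6)
C = (6, 4)

1. B_x = 2  [B = 2·M−A = 2·(3, 13/2)−(4, 7)]
2. B_y = 6  [B = 2·M−A = 2·(3, 13/2)−(4, 7)]
   so B = (2, 6)
3. C_x = 6  [C = 2·N−B = 2·(4, 5)−(2, 6)]
4. C_y = 4  [C = 2·N−B = 2·(4, 5)−(2, 6)]
   so C = (6, 4)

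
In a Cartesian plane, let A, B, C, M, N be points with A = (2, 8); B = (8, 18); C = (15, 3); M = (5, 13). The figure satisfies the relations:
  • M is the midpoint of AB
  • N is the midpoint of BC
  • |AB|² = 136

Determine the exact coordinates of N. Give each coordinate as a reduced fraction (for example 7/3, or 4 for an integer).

1. N_x = 23/2  [2·N = B+C = (8, 18)+(15, 3)]
2. N_y = 21/2  [2·N = B+C = (8, 18)+(15, 3)]
   so N = (23/2, 21/2)

N = (23/2, 21/2)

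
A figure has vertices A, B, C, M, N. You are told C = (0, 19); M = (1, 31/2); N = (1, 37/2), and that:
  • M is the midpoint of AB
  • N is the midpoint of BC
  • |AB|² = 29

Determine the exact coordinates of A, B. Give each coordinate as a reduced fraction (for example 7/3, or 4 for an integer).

A = (0, 13)
B = (2, 18)

1. B_x = 2  [B = 2·N−C = 2·(1, 37/2)−(0, 19)]
2. B_y = 18  [B = 2·N−C = 2·(1, 37/2)−(0, 19)]
   so B = (2, 18)
3. A_x = 0  [A = 2·M−B = 2·(1, 31/2)−(2, 18)]
4. A_y = 13  [A = 2·M−B = 2·(1, 31/2)−(2, 18)]
   so A = (0, 13)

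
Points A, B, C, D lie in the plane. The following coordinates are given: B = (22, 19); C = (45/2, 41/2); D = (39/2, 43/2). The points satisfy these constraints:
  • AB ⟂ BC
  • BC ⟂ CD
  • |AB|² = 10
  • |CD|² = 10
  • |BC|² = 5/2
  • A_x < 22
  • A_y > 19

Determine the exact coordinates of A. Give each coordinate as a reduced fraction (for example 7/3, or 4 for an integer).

1. A_x = 19  [[AB ⟂ BC ⇒ -1/2x-3/2y+79/2=0] ∩ [|A−(22, 19)|²=10]]
2. A_y = 20  [[AB ⟂ BC ⇒ -1/2x-3/2y+79/2=0] ∩ [|A−(22, 19)|²=10]]
   so A = (19, 20)

A = (19, 20)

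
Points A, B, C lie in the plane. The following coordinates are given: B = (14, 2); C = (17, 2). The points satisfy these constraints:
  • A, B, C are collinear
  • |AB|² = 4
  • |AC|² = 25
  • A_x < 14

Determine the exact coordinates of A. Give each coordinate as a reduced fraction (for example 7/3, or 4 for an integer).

A = (12, 2)

1. A_x = 12  [[A, B, C are collinear ⇒ 3y-6=0] ∩ [|A−(14, 2)|²=4]]
2. A_y = 2  [[A, B, C are collinear ⇒ 3y-6=0] ∩ [|A−(14, 2)|²=4]]
   so A = (12, 2)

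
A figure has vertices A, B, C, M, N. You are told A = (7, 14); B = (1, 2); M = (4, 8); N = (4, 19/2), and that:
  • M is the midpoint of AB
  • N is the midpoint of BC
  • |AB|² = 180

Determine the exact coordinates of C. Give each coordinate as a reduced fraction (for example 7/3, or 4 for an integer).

C = (7, 17)

1. C_x = 7  [C = 2·N−B = 2·(4, 19/2)−(1, 2)]
2. C_y = 17  [C = 2·N−B = 2·(4, 19/2)−(1, 2)]
   so C = (7, 17)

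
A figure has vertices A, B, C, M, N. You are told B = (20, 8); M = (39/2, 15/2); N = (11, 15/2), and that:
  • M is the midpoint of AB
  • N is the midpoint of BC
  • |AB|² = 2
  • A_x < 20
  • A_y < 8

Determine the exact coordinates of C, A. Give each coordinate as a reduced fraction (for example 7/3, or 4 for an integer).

C = (2, 7)
A = (19, 7)

1. A_x = 19  [A = 2·M−B = 2·(39/2, 15/2)−(20, 8)]
2. A_y = 7  [A = 2·M−B = 2·(39/2, 15/2)−(20, 8)]
   so A = (19, 7)
3. C_x = 2  [C = 2·N−B = 2·(11, 15/2)−(20, 8)]
4. C_y = 7  [C = 2·N−B = 2·(11, 15/2)−(20, 8)]
   so C = (2, 7)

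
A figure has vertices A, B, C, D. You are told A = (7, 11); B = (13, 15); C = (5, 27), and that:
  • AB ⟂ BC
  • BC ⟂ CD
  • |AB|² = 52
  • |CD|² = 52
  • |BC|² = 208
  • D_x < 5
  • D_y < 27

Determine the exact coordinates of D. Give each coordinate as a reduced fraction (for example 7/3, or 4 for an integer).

1. D_x = -1  [[BC ⟂ CD ⇒ -8x+12y-284=0] ∩ [|D−(5, 27)|²=52]]
2. D_y = 23  [[BC ⟂ CD ⇒ -8x+12y-284=0] ∩ [|D−(5, 27)|²=52]]
   so D = (-1, 23)

D = (-1, 23)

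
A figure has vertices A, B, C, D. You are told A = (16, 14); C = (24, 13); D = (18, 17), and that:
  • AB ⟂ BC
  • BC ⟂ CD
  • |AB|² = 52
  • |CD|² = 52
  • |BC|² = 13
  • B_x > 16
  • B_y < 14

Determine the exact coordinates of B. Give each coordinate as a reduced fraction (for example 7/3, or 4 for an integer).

B = (22, 10)

1. B_x = 22  [[BC ⟂ CD ⇒ 6x-4y-92=0] ∩ [|B−(16, 14)|²=52]]
2. B_y = 10  [[BC ⟂ CD ⇒ 6x-4y-92=0] ∩ [|B−(16, 14)|²=52]]
   so B = (22, 10)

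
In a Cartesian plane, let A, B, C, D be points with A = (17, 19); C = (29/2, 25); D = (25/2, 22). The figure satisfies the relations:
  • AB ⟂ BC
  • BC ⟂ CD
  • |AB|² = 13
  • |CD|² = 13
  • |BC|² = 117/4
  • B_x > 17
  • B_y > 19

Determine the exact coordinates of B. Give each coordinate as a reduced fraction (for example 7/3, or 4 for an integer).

1. B_x = 19  [[BC ⟂ CD ⇒ 2x+3y-104=0] ∩ [|B−(17, 19)|²=13]]
2. B_y = 22  [[BC ⟂ CD ⇒ 2x+3y-104=0] ∩ [|B−(17, 19)|²=13]]
   so B = (19, 22)

B = (19, 22)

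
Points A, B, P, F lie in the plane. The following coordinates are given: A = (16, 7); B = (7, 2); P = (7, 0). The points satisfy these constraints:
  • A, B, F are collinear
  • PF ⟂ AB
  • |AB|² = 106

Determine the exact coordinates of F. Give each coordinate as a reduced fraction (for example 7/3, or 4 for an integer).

1. F_x = 326/53  [[A, B, F are collinear ⇒ 5x-9y-17=0] ∩ [PF ⟂ AB ⇒ -9x-5y+63=0]]
2. F_y = 81/53  [[A, B, F are collinear ⇒ 5x-9y-17=0] ∩ [PF ⟂ AB ⇒ -9x-5y+63=0]]
   so F = (326/53, 81/53)

F = (326/53, 81/53)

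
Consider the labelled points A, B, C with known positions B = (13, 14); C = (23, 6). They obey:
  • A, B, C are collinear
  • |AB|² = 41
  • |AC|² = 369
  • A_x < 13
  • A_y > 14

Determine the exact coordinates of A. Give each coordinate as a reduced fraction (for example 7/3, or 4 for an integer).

A = (8, 18)

1. A_x = 8  [[A, B, C are collinear ⇒ 8x+10y-244=0] ∩ [|A−(13, 14)|²=41]]
2. A_y = 18  [[A, B, C are collinear ⇒ 8x+10y-244=0] ∩ [|A−(13, 14)|²=41]]
   so A = (8, 18)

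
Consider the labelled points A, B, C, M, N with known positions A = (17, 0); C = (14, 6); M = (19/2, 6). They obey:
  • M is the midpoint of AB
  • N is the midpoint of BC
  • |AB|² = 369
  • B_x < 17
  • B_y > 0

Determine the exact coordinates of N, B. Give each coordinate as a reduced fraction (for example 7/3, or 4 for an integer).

1. B_x = 2  [B = 2·M−A = 2·(19/2, 6)−(17, 0)]
2. B_y = 12  [B = 2·M−A = 2·(19/2, 6)−(17, 0)]
   so B = (2, 12)
3. N_x = 8  [2·N = B+C = (2, 12)+(14, 6)]
4. N_y = 9  [2·N = B+C = (2, 12)+(14, 6)]
   so N = (8, 9)

N = (8, 9)
B = (2, 12)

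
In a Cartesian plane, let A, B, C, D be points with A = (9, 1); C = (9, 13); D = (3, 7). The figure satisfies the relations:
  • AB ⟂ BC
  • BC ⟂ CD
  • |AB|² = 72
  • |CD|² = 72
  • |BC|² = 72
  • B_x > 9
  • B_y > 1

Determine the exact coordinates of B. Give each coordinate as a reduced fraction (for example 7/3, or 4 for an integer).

B = (15, 7)

1. B_x = 15  [[BC ⟂ CD ⇒ 6x+6y-132=0] ∩ [|B−(9, 1)|²=72]]
2. B_y = 7  [[BC ⟂ CD ⇒ 6x+6y-132=0] ∩ [|B−(9, 1)|²=72]]
   so B = (15, 7)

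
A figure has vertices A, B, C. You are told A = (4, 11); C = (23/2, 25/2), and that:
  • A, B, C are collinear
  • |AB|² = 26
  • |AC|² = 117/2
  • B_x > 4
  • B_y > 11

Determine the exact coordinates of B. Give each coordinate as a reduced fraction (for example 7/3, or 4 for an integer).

B = (9, 12)

1. B_x = 9  [[A, B, C are collinear ⇒ 3/2x-15/2y+153/2=0] ∩ [|B−(4, 11)|²=26]]
2. B_y = 12  [[A, B, C are collinear ⇒ 3/2x-15/2y+153/2=0] ∩ [|B−(4, 11)|²=26]]
   so B = (9, 12)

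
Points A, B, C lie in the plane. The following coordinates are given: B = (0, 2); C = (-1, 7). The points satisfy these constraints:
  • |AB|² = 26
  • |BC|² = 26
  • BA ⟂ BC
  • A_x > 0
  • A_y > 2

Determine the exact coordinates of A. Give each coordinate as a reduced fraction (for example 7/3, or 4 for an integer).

1. A_x = 5  [[BA ⟂ BC ⇒ -1x+5y-10=0] ∩ [|A−(0, 2)|²=26]]
2. A_y = 3  [[BA ⟂ BC ⇒ -1x+5y-10=0] ∩ [|A−(0, 2)|²=26]]
   so A = (5, 3)

A = (5, 3)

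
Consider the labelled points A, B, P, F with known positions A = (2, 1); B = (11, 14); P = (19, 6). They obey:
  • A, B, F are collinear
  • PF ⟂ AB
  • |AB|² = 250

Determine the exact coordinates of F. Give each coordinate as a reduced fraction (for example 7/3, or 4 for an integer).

F = (1231/125, 1542/125)

1. F_x = 1231/125  [[A, B, F are collinear ⇒ -13x+9y+17=0] ∩ [PF ⟂ AB ⇒ 9x+13y-249=0]]
2. F_y = 1542/125  [[A, B, F are collinear ⇒ -13x+9y+17=0] ∩ [PF ⟂ AB ⇒ 9x+13y-249=0]]
   so F = (1231/125, 1542/125)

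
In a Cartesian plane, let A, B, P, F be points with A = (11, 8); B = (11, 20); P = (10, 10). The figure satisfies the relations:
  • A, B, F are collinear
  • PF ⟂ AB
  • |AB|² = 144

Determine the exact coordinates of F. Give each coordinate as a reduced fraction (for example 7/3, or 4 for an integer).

1. F_x = 11  [[A, B, F are collinear ⇒ -12x+132=0] ∩ [PF ⟂ AB ⇒ 12y-120=0]]
2. F_y = 10  [[A, B, F are collinear ⇒ -12x+132=0] ∩ [PF ⟂ AB ⇒ 12y-120=0]]
   so F = (11, 10)

F = (11, 10)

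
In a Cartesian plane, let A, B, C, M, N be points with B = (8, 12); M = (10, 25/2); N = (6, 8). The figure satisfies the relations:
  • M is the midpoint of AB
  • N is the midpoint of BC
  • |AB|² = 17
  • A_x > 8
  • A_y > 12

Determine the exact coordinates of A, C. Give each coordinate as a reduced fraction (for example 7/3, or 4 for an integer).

A = (12, 13)
C = (4, 4)

1. A_x = 12  [A = 2·M−B = 2·(10, 25/2)−(8, 12)]
2. A_y = 13  [A = 2·M−B = 2·(10, 25/2)−(8, 12)]
   so A = (12, 13)
3. C_x = 4  [C = 2·N−B = 2·(6, 8)−(8, 12)]
4. C_y = 4  [C = 2·N−B = 2·(6, 8)−(8, 12)]
   so C = (4, 4)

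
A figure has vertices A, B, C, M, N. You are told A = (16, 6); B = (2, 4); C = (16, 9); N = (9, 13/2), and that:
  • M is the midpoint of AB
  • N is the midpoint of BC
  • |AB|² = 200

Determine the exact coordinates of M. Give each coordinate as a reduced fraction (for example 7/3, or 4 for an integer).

M = (9, 5)

1. M_x = 9  [2·M = A+B = (16, 6)+(2, 4)]
2. M_y = 5  [2·M = A+B = (16, 6)+(2, 4)]
   so M = (9, 5)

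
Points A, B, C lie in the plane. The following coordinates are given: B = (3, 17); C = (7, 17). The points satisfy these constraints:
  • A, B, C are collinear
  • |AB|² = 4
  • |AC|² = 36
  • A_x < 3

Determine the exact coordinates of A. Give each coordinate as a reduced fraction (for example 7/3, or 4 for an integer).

1. A_x = 1  [[A, B, C are collinear ⇒ 4y-68=0] ∩ [|A−(3, 17)|²=4]]
2. A_y = 17  [[A, B, C are collinear ⇒ 4y-68=0] ∩ [|A−(3, 17)|²=4]]
   so A = (1, 17)

A = (1, 17)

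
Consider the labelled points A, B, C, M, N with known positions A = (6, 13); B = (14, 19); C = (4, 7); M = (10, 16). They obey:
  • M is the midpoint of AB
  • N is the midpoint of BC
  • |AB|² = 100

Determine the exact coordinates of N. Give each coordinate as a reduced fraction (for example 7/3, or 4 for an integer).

N = (9, 13)

1. N_x = 9  [2·N = B+C = (14, 19)+(4, 7)]
2. N_y = 13  [2·N = B+C = (14, 19)+(4, 7)]
   so N = (9, 13)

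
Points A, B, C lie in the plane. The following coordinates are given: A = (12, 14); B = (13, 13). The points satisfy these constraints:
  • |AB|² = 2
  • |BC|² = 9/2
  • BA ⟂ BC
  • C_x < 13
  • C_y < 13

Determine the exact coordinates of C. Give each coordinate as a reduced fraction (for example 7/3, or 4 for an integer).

C = (23/2, 23/2)

1. C_x = 23/2  [[BA ⟂ BC ⇒ -1x+1y=0] ∩ [|C−(13, 13)|²=9/2]]
2. C_y = 23/2  [[BA ⟂ BC ⇒ -1x+1y=0] ∩ [|C−(13, 13)|²=9/2]]
   so C = (23/2, 23/2)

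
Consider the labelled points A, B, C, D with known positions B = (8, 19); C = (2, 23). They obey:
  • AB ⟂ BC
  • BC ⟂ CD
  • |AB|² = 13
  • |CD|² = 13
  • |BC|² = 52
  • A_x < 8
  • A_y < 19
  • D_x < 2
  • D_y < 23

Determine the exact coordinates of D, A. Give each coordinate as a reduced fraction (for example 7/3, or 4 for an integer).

D = (0, 20)
A = (6, 16)

1. D_x = 0  [[BC ⟂ CD ⇒ -6x+4y-80=0] ∩ [|D−(2, 23)|²=13]]
2. D_y = 20  [[BC ⟂ CD ⇒ -6x+4y-80=0] ∩ [|D−(2, 23)|²=13]]
   so D = (0, 20)
3. A_x = 6  [[AB ⟂ BC ⇒ 6x-4y+28=0] ∩ [|A−(8, 19)|²=13]]
4. A_y = 16  [[AB ⟂ BC ⇒ 6x-4y+28=0] ∩ [|A−(8, 19)|²=13]]
   so A = (6, 16)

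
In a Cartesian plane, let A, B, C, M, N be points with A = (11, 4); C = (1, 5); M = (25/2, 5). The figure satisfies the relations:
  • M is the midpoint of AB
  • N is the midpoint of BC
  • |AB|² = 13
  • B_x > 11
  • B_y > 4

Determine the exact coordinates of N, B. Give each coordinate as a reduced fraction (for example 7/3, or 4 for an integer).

N = (15/2, 11/2)
B = (14, 6)

1. B_x = 14  [B = 2·M−A = 2·(25/2, 5)−(11, 4)]
2. B_y = 6  [B = 2·M−A = 2·(25/2, 5)−(11, 4)]
   so B = (14, 6)
3. N_x = 15/2  [2·N = B+C = (14, 6)+(1, 5)]
4. N_y = 11/2  [2·N = B+C = (14, 6)+(1, 5)]
   so N = (15/2, 11/2)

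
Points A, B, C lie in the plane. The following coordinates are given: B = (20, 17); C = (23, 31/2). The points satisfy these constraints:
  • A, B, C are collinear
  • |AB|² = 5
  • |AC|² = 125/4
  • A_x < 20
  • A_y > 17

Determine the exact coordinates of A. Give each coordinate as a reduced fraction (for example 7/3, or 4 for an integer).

A = (18, 18)

1. A_x = 18  [[A, B, C are collinear ⇒ 3/2x+3y-81=0] ∩ [|A−(20, 17)|²=5]]
2. A_y = 18  [[A, B, C are collinear ⇒ 3/2x+3y-81=0] ∩ [|A−(20, 17)|²=5]]
   so A = (18, 18)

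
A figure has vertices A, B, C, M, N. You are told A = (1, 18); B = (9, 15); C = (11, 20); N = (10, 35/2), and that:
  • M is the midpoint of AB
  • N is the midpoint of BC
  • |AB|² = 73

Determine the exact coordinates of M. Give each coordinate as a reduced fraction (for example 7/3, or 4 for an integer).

M = (5, 33/2)

1. M_x = 5  [2·M = A+B = (1, 18)+(9, 15)]
2. M_y = 33/2  [2·M = A+B = (1, 18)+(9, 15)]
   so M = (5, 33/2)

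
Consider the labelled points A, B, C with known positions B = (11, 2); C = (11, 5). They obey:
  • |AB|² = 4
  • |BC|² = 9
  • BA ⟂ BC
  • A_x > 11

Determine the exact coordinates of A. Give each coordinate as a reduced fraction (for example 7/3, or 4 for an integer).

1. A_x = 13  [[BA ⟂ BC ⇒ 3y-6=0] ∩ [|A−(11, 2)|²=4]]
2. A_y = 2  [[BA ⟂ BC ⇒ 3y-6=0] ∩ [|A−(11, 2)|²=4]]
   so A = (13, 2)

A = (13, 2)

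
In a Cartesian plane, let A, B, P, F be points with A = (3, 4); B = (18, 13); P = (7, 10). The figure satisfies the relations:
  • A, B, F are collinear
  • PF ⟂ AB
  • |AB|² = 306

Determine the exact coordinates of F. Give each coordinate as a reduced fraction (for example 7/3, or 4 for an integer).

F = (146/17, 125/17)

1. F_x = 146/17  [[A, B, F are collinear ⇒ -9x+15y-33=0] ∩ [PF ⟂ AB ⇒ 15x+9y-195=0]]
2. F_y = 125/17  [[A, B, F are collinear ⇒ -9x+15y-33=0] ∩ [PF ⟂ AB ⇒ 15x+9y-195=0]]
   so F = (146/17, 125/17)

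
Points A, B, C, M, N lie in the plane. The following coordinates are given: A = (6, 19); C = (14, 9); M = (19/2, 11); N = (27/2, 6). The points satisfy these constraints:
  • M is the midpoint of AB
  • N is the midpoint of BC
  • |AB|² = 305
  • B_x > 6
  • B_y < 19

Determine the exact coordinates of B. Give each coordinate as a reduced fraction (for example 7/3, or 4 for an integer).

1. B_x = 13  [B = 2·M−A = 2·(19/2, 11)−(6, 19)]
2. B_y = 3  [B = 2·M−A = 2·(19/2, 11)−(6, 19)]
   so B = (13, 3)

B = (13, 3)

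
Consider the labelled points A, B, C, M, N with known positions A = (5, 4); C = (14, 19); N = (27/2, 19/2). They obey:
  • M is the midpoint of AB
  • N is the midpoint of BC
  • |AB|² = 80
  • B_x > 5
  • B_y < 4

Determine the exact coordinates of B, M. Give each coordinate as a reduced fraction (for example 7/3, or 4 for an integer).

B = (13, 0)
M = (9, 2)

1. B_x = 13  [B = 2·N−C = 2·(27/2, 19/2)−(14, 19)]
2. B_y = 0  [B = 2·N−C = 2·(27/2, 19/2)−(14, 19)]
   so B = (13, 0)
3. M_x = 9  [2·M = A+B = (5, 4)+(13, 0)]
4. M_y = 2  [2·M = A+B = (5, 4)+(13, 0)]
   so M = (9, 2)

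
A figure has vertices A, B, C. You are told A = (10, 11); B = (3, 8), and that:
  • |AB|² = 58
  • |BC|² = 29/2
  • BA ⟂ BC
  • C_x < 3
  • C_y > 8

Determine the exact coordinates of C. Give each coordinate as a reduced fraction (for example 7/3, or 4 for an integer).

C = (3/2, 23/2)

1. C_x = 3/2  [[BA ⟂ BC ⇒ 7x+3y-45=0] ∩ [|C−(3, 8)|²=29/2]]
2. C_y = 23/2  [[BA ⟂ BC ⇒ 7x+3y-45=0] ∩ [|C−(3, 8)|²=29/2]]
   so C = (3/2, 23/2)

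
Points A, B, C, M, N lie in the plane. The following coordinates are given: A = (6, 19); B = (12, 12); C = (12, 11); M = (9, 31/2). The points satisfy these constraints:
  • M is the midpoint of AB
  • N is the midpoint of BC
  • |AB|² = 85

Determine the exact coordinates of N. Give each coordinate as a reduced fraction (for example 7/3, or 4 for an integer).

1. N_x = 12  [2·N = B+C = (12, 12)+(12, 11)]
2. N_y = 23/2  [2·N = B+C = (12, 12)+(12, 11)]
   so N = (12, 23/2)

N = (12, 23/2)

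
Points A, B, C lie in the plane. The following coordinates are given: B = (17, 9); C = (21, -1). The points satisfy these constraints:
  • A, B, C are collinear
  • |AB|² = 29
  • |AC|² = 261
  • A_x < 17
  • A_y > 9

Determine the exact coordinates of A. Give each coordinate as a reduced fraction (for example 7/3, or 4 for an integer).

A = (15, 14)

1. A_x = 15  [[A, B, C are collinear ⇒ 10x+4y-206=0] ∩ [|A−(17, 9)|²=29]]
2. A_y = 14  [[A, B, C are collinear ⇒ 10x+4y-206=0] ∩ [|A−(17, 9)|²=29]]
   so A = (15, 14)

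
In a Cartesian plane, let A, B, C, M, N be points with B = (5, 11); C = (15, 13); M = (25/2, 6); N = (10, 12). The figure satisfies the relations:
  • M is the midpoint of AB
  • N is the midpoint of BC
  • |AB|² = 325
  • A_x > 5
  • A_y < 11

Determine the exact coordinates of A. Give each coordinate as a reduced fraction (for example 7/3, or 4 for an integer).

1. A_x = 20  [A = 2·M−B = 2·(25/2, 6)−(5, 11)]
2. A_y = 1  [A = 2·M−B = 2·(25/2, 6)−(5, 11)]
   so A = (20, 1)

A = (20, 1)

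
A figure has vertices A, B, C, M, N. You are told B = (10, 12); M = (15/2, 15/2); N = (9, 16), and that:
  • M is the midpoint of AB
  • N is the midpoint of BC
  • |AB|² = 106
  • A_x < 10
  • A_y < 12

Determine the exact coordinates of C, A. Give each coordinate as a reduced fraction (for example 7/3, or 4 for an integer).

C = (8, 20)
A = (5, 3)

1. A_x = 5  [A = 2·M−B = 2·(15/2, 15/2)−(10, 12)]
2. A_y = 3  [A = 2·M−B = 2·(15/2, 15/2)−(10, 12)]
   so A = (5, 3)
3. C_x = 8  [C = 2·N−B = 2·(9, 16)−(10, 12)]
4. C_y = 20  [C = 2·N−B = 2·(9, 16)−(10, 12)]
   so C = (8, 20)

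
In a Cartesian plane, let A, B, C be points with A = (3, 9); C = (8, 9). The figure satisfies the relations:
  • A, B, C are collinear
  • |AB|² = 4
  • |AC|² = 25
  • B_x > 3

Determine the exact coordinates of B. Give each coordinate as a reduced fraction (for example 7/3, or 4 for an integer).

B = (5, 9)

1. B_x = 5  [[A, B, C are collinear ⇒ -5y+45=0] ∩ [|B−(3, 9)|²=4]]
2. B_y = 9  [[A, B, C are collinear ⇒ -5y+45=0] ∩ [|B−(3, 9)|²=4]]
   so B = (5, 9)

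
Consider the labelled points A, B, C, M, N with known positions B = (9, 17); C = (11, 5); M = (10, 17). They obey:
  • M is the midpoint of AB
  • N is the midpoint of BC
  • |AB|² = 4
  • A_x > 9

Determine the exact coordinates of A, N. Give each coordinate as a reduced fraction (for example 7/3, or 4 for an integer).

A = (11, 17)
N = (10, 11)

1. A_x = 11  [A = 2·M−B = 2·(10, 17)−(9, 17)]
2. A_y = 17  [A = 2·M−B = 2·(10, 17)−(9, 17)]
   so A = (11, 17)
3. N_x = 10  [2·N = B+C = (9, 17)+(11, 5)]
4. N_y = 11  [2·N = B+C = (9, 17)+(11, 5)]
   so N = (10, 11)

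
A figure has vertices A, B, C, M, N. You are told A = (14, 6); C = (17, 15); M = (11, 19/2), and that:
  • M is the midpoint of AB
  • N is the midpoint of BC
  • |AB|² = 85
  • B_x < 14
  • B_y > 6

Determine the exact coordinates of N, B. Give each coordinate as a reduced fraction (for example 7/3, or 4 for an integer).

N = (25/2, 14)
B = (8, 13)

1. B_x = 8  [B = 2·M−A = 2·(11, 19/2)−(14, 6)]
2. B_y = 13  [B = 2·M−A = 2·(11, 19/2)−(14, 6)]
   so B = (8, 13)
3. N_x = 25/2  [2·N = B+C = (8, 13)+(17, 15)]
4. N_y = 14  [2·N = B+C = (8, 13)+(17, 15)]
   so N = (25/2, 14)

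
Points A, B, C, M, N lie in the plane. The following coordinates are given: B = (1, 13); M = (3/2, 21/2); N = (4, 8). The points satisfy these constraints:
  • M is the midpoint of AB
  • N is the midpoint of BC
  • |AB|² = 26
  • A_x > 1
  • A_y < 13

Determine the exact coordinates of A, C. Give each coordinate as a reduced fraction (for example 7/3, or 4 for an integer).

1. A_x = 2  [A = 2·M−B = 2·(3/2, 21/2)−(1, 13)]
2. A_y = 8  [A = 2·M−B = 2·(3/2, 21/2)−(1, 13)]
   so A = (2, 8)
3. C_x = 7  [C = 2·N−B = 2·(4, 8)−(1, 13)]
4. C_y = 3  [C = 2·N−B = 2·(4, 8)−(1, 13)]
   so C = (7, 3)

A = (2, 8)
C = (7, 3)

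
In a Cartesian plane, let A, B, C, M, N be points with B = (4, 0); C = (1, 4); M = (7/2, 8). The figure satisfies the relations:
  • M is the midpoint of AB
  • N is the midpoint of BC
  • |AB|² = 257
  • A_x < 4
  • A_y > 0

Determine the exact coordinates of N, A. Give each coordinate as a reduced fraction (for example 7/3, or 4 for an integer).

N = (5/2, 2)
A = (3, 16)

1. A_x = 3  [A = 2·M−B = 2·(7/2, 8)−(4, 0)]
2. A_y = 16  [A = 2·M−B = 2·(7/2, 8)−(4, 0)]
   so A = (3, 16)
3. N_x = 5/2  [2·N = B+C = (4, 0)+(1, 4)]
4. N_y = 2  [2·N = B+C = (4, 0)+(1, 4)]
   so N = (5/2, 2)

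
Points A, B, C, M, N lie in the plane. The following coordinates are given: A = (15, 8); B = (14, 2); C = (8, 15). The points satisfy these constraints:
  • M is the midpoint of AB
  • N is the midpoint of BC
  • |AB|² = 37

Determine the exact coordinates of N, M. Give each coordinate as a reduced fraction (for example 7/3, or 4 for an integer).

1. M_x = 29/2  [2·M = A+B = (15, 8)+(14, 2)]
2. M_y = 5  [2·M = A+B = (15, 8)+(14, 2)]
   so M = (29/2, 5)
3. N_x = 11  [2·N = B+C = (14, 2)+(8, 15)]
4. N_y = 17/2  [2·N = B+C = (14, 2)+(8, 15)]
   so N = (11, 17/2)

N = (11, 17/2)
M = (29/2, 5)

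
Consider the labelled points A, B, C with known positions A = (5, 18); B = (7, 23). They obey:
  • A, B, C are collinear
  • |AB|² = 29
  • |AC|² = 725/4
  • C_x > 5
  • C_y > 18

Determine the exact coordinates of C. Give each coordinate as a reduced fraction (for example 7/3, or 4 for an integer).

1. C_x = 10  [[A, B, C are collinear ⇒ -5x+2y-11=0] ∩ [|C−(5, 18)|²=725/4]]
2. C_y = 61/2  [[A, B, C are collinear ⇒ -5x+2y-11=0] ∩ [|C−(5, 18)|²=725/4]]
   so C = (10, 61/2)

C = (10, 61/2)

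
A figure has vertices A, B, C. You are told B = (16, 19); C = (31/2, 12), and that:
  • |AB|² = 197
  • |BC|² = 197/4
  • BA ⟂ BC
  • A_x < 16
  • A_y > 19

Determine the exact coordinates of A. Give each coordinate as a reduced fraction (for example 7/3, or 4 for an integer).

A = (2, 20)

1. A_x = 2  [[BA ⟂ BC ⇒ -1/2x-7y+141=0] ∩ [|A−(16, 19)|²=197]]
2. A_y = 20  [[BA ⟂ BC ⇒ -1/2x-7y+141=0] ∩ [|A−(16, 19)|²=197]]
   so A = (2, 20)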